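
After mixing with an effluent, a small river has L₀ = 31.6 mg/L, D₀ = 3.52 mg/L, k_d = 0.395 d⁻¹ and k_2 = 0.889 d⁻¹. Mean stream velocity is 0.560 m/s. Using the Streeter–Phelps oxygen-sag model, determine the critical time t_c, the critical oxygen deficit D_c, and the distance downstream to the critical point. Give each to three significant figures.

t_c ≈ 1.34 d; D_c ≈ 8.28 mg/L; x_c ≈ 64.8 km

With k_2/k_d = 2.251 and 1 − D₀(k_2−k_d)/(k_d L₀) = 0.8607,
t_c = ln(2.251 × 0.8607) / (0.889 − 0.395) = ln(1.937) / 0.4940 = 0.6612/0.4940 = 1.338 d.
D_c = (k_d/k_2) L₀ e^(−k_d t_c) = (0.395/0.889) × 31.6 × e^(−0.395×1.338) = 0.4443 × 31.6 × 0.5894 = 8.275 mg/L.
x_c = v t_c = 0.560 m/s × 1.338 d × 86400 s/d = 64760 m ≈ 64.8 km.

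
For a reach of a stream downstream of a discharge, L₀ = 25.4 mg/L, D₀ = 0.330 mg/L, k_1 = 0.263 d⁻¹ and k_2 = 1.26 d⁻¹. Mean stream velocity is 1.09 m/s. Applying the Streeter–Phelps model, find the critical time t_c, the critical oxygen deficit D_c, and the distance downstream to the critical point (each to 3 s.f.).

With k_2/k_1 = 4.791 and 1 − D₀(k_2−k_1)/(k_1 L₀) = 0.9507,
t_c = ln(4.791 × 0.9507) / (1.26 − 0.263) = ln(4.555) / 0.9970 = 1.516/0.9970 = 1.521 d.
L(t_c) = L₀ e^(−k_1 t_c) = 25.4 × 0.6703 = 17.03 mg/L, and at the critical point k_2 D_c = k_1 L, so D_c = (0.263/1.26) × 17.03 = 3.554 mg/L.
x_c = v t_c = 1.09 m/s × 1.521 d × 86400 s/d = 143200 m ≈ 143 km.

t_c ≈ 1.52 d; D_c ≈ 3.55 mg/L; x_c ≈ 143 km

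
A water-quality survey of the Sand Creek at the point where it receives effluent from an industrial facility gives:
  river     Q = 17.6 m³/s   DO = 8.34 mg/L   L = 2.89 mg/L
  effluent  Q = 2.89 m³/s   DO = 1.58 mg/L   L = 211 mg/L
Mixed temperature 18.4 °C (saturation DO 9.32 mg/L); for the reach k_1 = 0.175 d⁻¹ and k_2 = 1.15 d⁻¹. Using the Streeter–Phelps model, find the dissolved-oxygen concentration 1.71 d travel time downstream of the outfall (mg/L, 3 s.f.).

Mixed DO = (17.6×8.34 + 2.89×1.58)/(17.6+2.89) = 151.4/20.49 = 7.387 mg/L.
Mixed L₀ = (17.6×2.89 + 2.89×211)/(20.49) = 660.7/20.49 = 32.24 mg/L.
Initial deficit D₀ = C_s − DO₀ = 9.32 − 7.387 = 1.933 mg/L.
D(1.71) = [0.175×32.24/(1.15−0.175)](e^(−0.175×1.71) − e^(−1.15×1.71)) + 1.933 e^(−1.15×1.71)
= 5.787 × (0.7414 − 0.1399) + 1.933 × 0.1399 = 3.751 mg/L.
DO = 9.32 − 3.751 = 5.569 mg/L.

DO ≈ 5.57 mg/L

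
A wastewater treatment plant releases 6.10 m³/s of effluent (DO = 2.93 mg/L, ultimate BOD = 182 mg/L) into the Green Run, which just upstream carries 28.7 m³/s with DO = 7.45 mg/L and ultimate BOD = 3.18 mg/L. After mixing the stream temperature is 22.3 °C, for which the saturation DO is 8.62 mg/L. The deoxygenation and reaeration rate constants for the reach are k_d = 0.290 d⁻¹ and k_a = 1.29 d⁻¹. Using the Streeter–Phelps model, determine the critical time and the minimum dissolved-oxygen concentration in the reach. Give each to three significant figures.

Mixed DO = (28.7×7.45 + 6.10×2.93)/(28.7+6.10) = 231.7/34.80 = 6.658 mg/L.
Mixed L₀ = (28.7×3.18 + 6.10×182)/(34.80) = 1201/34.80 = 34.52 mg/L.
Initial deficit D₀ = C_s − DO₀ = 8.62 − 6.658 = 1.962 mg/L.
t_c = (1/1.000) ln[(1.29/0.290)(1 − 1.962×1.000/(0.290×34.52))] = 1.000 × ln(3.576) = 1.274 d.
D_c = (0.290/1.29) × 34.52 × e^(−0.290×1.274) = 0.2248 × 34.52 × 0.6910 = 5.363 mg/L.
Minimum DO = 8.62 − 5.363 = 3.257 mg/L.

t_c ≈ 1.27 d; minimum DO ≈ 3.26 mg/L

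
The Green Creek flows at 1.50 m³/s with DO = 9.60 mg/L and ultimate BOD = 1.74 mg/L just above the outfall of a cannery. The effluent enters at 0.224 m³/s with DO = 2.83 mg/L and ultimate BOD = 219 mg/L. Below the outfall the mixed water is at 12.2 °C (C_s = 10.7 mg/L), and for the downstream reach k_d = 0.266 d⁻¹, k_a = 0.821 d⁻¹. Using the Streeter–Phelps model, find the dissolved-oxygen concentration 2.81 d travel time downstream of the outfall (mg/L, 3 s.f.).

Mixed DO = (1.50×9.60 + 0.224×2.83)/(1.50+0.224) = 15.03/1.724 = 8.720 mg/L.
Mixed L₀ = (1.50×1.74 + 0.224×219)/(1.724) = 51.67/1.724 = 29.97 mg/L.
Initial deficit D₀ = C_s − DO₀ = 10.7 − 8.720 = 1.980 mg/L.
D(2.81) = [0.266×29.97/(0.821−0.266)](e^(−0.266×2.81) − e^(−0.821×2.81)) + 1.980 e^(−0.821×2.81)
= 14.36 × (0.4736 − 0.09956) + 1.980 × 0.09956 = 5.569 mg/L.
DO = 10.7 − 5.569 = 5.131 mg/L.

DO ≈ 5.13 mg/L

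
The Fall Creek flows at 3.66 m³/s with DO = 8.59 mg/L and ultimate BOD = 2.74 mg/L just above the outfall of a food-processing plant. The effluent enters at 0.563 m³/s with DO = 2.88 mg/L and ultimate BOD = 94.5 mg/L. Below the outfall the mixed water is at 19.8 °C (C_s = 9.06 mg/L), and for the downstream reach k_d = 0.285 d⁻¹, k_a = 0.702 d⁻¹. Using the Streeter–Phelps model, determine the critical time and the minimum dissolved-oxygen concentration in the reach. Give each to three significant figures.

Mixed DO = (3.66×8.59 + 0.563×2.88)/(3.66+0.563) = 33.06/4.223 = 7.829 mg/L.
Mixed L₀ = (3.66×2.74 + 0.563×94.5)/(4.223) = 63.23/4.223 = 14.97 mg/L.
Initial deficit D₀ = C_s − DO₀ = 9.06 − 7.829 = 1.231 mg/L.
t_c = (1/0.4170) ln[(0.702/0.285)(1 − 1.231×0.4170/(0.285×14.97))] = 2.398 × ln(2.167) = 1.854 d.
D_c = (0.285/0.702) × 14.97 × e^(−0.285×1.854) = 0.4060 × 14.97 × 0.5895 = 3.583 mg/L.
Minimum DO = 9.06 − 3.583 = 5.477 mg/L.

t_c ≈ 1.85 d; minimum DO ≈ 5.48 mg/L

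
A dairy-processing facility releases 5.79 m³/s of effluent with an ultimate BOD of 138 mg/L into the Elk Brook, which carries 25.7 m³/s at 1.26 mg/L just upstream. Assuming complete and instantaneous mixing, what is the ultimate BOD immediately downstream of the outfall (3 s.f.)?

26.4 mg/L

Flow-weighted mixing: C = (Q_r C_r + Q_w C_w)/(Q_r + Q_w)
= (25.7×1.26 + 5.79×138)/(25.7 + 5.79) = 831.4/31.49 = 26.40 mg/L.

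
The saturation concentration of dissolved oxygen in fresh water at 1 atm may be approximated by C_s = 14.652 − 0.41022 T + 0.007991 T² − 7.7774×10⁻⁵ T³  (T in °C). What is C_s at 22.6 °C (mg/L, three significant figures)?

C_s = 14.652 − 0.41022×22.6 + 0.007991×22.6² − 7.7774×10⁻⁵×22.6³ = 8.565 mg/L.

C_s ≈ 8.56 mg/L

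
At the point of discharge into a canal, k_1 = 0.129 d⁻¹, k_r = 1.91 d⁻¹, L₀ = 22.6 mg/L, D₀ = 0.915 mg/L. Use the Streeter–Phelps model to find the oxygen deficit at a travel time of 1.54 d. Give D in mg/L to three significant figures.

D ≈ 1.30 mg/L

k_1 L₀/(k_r−k_1) = 0.129×22.6/(1.91−0.129) = 2.915/1.781 = 1.637 mg/L.
e^(−k_1 t) = e^(−0.129×1.540) = 0.8198; e^(−k_r t) = e^(−1.91×1.540) = 0.05279.
D = 1.637 × (0.8198 − 0.05279) + 0.915 × 0.05279 = 1.256 + 0.04830 = 1.304 mg/L.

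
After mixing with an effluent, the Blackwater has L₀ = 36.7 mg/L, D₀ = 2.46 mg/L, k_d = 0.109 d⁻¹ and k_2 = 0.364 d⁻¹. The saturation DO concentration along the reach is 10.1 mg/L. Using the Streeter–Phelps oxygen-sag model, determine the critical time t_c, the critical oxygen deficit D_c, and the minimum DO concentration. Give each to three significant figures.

t_c ≈ 4.06 d; D_c ≈ 7.06 mg/L; min DO ≈ 3.04 mg/L

t_c = [1/(k_2−k_d)] ln[(k_2/k_d)(1 − D₀(k_2−k_d)/(k_d L₀))]
= [1/(0.364−0.109)] ln[(0.364/0.109)(1 − 2.46×0.2550/(0.109×36.7))]
= (1/0.2550) ln[3.339 × 0.8432] = 3.922 × ln(2.816) = 3.922 × 1.035 = 4.060 d.
L(t_c) = L₀ e^(−k_d t_c) = 36.7 × 0.6424 = 23.58 mg/L, and at the critical point k_2 D_c = k_d L, so D_c = (0.109/0.364) × 23.58 = 7.060 mg/L.
Minimum DO = C_s − D_c = 10.1 − 7.060 = 3.040 mg/L.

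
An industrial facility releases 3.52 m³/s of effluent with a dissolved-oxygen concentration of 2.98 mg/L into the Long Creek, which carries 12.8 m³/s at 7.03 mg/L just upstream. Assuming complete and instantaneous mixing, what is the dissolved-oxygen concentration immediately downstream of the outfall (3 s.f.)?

6.16 mg/L

Flow-weighted mixing: C = (Q_r C_r + Q_w C_w)/(Q_r + Q_w)
= (12.8×7.03 + 3.52×2.98)/(12.8 + 3.52) = 100.5/16.32 = 6.156 mg/L.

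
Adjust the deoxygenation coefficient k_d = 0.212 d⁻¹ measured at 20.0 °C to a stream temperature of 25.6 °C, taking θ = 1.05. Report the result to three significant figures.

k_d(T₂) = k_d(T₁) · θ^(T₂−T₁) = 0.212 × 1.05^(25.6−20.0)
= 0.212 × 1.05^5.60 = 0.212 × 1.314 = 0.2786 d⁻¹.

k_d ≈ 0.279 d⁻¹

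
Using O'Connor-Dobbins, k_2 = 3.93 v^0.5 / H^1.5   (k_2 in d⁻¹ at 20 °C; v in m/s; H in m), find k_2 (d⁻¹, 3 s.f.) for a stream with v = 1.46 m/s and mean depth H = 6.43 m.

k_2 = 3.93 × 1.46^0.5 / 6.43^1.5 = 3.93 × 1.208 / 16.30 = 0.2912 d⁻¹.

k_2 ≈ 0.291 d⁻¹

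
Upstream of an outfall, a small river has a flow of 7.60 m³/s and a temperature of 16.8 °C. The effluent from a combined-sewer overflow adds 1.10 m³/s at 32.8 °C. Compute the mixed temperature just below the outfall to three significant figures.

Flow-weighted mixing: C = (Q_r C_r + Q_w C_w)/(Q_r + Q_w)
= (7.60×16.8 + 1.10×32.8)/(7.60 + 1.10) = 163.8/8.700 = 18.82 °C.

18.8 °C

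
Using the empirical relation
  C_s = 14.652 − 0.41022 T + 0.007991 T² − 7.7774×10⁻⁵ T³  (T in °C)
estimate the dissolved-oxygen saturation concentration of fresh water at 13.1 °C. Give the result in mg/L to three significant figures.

C_s = 14.652 − 0.41022×13.1 + 0.007991×13.1² − 7.7774×10⁻⁵×13.1³ = 10.47 mg/L.

C_s ≈ 10.5 mg/L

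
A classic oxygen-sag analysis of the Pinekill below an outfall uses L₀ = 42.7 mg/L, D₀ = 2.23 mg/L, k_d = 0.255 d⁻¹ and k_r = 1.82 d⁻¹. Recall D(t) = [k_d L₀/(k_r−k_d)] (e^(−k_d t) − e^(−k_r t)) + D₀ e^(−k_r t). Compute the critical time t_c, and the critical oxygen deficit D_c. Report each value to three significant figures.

At the critical point dD/dt = 0, so k_d L₀ e^(−k_d t) = k_r D. Substituting D(t) from the Streeter–Phelps equation and solving for t gives
t_c = ln[(k_r/k_d)(1 − D₀(k_r−k_d)/(k_d L₀))] / (k_r−k_d).
Here k_r−k_d = 1.565 d⁻¹ and 1 − D₀(k_r−k_d)/(k_d L₀) = 1 − 2.23×1.565/(0.255×42.7) = 0.6795, so
t_c = ln(7.137 × 0.6795) / 1.565 = 1.579 / 1.565 = 1.009 d.
D_c = (k_d/k_r) L₀ e^(−k_d t_c) = (0.255/1.82) × 42.7 × e^(−0.255×1.009) = 0.1401 × 42.7 × 0.7732 = 4.626 mg/L.

t_c ≈ 1.01 d; D_c ≈ 4.63 mg/L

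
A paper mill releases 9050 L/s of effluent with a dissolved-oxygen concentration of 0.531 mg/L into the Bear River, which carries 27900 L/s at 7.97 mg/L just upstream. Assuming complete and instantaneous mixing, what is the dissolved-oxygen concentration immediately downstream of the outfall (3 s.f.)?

Flow-weighted mixing: C = (Q_r C_r + Q_w C_w)/(Q_r + Q_w)
= (27900×7.97 + 9050×0.531)/(27900 + 9050) = 227200/36950 = 6.148 mg/L.

6.15 mg/L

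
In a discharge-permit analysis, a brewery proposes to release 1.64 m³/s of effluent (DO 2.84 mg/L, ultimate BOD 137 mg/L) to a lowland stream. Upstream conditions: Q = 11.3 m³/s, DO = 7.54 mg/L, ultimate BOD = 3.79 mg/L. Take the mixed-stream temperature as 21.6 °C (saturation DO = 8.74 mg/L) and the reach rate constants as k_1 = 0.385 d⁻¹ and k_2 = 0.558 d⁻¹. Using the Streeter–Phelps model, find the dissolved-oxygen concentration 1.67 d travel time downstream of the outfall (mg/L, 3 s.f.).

Mixed DO = (11.3×7.54 + 1.64×2.84)/(11.3+1.64) = 89.86/12.94 = 6.944 mg/L.
Mixed L₀ = (11.3×3.79 + 1.64×137)/(12.94) = 267.5/12.94 = 20.67 mg/L.
Initial deficit D₀ = C_s − DO₀ = 8.74 − 6.944 = 1.796 mg/L.
D(1.67) = [0.385×20.67/(0.558−0.385)](e^(−0.385×1.67) − e^(−0.558×1.67)) + 1.796 e^(−0.558×1.67)
= 46.01 × (0.5257 − 0.3938) + 1.796 × 0.3938 = 6.776 mg/L.
DO = 8.74 − 6.776 = 1.964 mg/L.

DO ≈ 1.96 mg/L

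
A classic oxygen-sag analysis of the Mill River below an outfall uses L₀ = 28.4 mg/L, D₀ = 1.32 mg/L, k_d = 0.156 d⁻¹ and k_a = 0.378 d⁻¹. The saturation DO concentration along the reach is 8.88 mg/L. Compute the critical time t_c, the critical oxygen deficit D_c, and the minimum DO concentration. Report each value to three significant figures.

At the critical point dD/dt = 0, so k_d L₀ e^(−k_d t) = k_a D. Substituting D(t) from the Streeter–Phelps equation and solving for t gives
t_c = ln[(k_a/k_d)(1 − D₀(k_a−k_d)/(k_d L₀))] / (k_a−k_d).
Here k_a−k_d = 0.2220 d⁻¹ and 1 − D₀(k_a−k_d)/(k_d L₀) = 1 − 1.32×0.2220/(0.156×28.4) = 0.9339, so
t_c = ln(2.423 × 0.9339) / 0.2220 = 0.8166 / 0.2220 = 3.678 d.
L(t_c) = L₀ e^(−k_d t_c) = 28.4 × 0.5634 = 16.00 mg/L, and at the critical point k_a D_c = k_d L, so D_c = (0.156/0.378) × 16.00 = 6.603 mg/L.
Minimum DO = C_s − D_c = 8.88 − 6.603 = 2.277 mg/L.

t_c ≈ 3.68 d; D_c ≈ 6.60 mg/L; min DO ≈ 2.28 mg/L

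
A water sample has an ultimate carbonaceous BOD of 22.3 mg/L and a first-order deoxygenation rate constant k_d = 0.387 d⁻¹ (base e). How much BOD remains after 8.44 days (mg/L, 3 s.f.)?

L ≈ 0.851 mg/L

L_t = L₀ e^(−k_d t) = 22.3 × e^(−0.387×8.44) = 22.3 × 0.03815 = 0.8507 mg/L.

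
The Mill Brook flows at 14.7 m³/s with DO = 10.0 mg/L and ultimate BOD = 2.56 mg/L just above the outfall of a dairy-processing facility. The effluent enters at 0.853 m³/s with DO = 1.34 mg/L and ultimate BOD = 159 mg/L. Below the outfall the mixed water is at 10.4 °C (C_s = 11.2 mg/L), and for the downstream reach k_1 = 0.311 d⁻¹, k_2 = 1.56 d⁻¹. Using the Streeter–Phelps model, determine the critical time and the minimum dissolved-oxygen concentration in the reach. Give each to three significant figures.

Mixed DO = (14.7×10.0 + 0.853×1.34)/(14.7+0.853) = 148.1/15.55 = 9.525 mg/L.
Mixed L₀ = (14.7×2.56 + 0.853×159)/(15.55) = 173.3/15.55 = 11.14 mg/L.
Initial deficit D₀ = C_s − DO₀ = 11.2 − 9.525 = 1.675 mg/L.
t_c = (1/1.249) ln[(1.56/0.311)(1 − 1.675×1.249/(0.311×11.14))] = 0.8006 × ln(1.987) = 0.5498 d.
D_c = (0.311/1.56) × 11.14 × e^(−0.311×0.5498) = 0.1994 × 11.14 × 0.8428 = 1.872 mg/L.
Minimum DO = 11.2 − 1.872 = 9.328 mg/L.

t_c ≈ 0.550 d; minimum DO ≈ 9.33 mg/L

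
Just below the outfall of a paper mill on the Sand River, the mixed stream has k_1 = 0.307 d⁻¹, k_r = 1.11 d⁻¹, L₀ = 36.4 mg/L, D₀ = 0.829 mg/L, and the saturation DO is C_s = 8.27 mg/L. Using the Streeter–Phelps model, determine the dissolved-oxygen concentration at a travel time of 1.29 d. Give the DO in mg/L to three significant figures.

k_1 L₀/(k_r−k_1) = 0.307×36.4/(1.11−0.307) = 11.17/0.8030 = 13.92 mg/L.
e^(−k_1 t) = e^(−0.307×1.290) = 0.6730; e^(−k_r t) = e^(−1.11×1.290) = 0.2389.
D = 13.92 × (0.6730 − 0.2389) + 0.829 × 0.2389 = 6.042 + 0.1980 = 6.240 mg/L.
DO = C_s − D = 8.27 − 6.240 = 2.030 mg/L.

DO ≈ 2.03 mg/L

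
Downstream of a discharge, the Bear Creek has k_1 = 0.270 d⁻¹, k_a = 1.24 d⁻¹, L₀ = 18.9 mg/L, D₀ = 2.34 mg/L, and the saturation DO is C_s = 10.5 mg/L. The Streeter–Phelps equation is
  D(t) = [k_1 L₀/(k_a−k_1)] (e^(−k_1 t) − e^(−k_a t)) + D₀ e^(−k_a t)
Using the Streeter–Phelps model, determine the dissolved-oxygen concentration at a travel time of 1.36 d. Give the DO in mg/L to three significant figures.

k_1 L₀/(k_a−k_1) = 0.270×18.9/(1.24−0.270) = 5.103/0.9700 = 5.261 mg/L.
e^(−k_1 t) = e^(−0.270×1.360) = 0.6927; e^(−k_a t) = e^(−1.24×1.360) = 0.1852.
D = 5.261 × (0.6927 − 0.1852) + 2.34 × 0.1852 = 2.670 + 0.4333 = 3.103 mg/L.
DO = C_s − D = 10.5 − 3.103 = 7.397 mg/L.

DO ≈ 7.40 mg/L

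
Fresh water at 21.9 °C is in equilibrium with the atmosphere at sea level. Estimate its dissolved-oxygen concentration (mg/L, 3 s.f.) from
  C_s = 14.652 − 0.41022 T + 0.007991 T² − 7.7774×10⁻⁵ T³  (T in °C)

C_s ≈ 8.68 mg/L

C_s = 14.652 − 0.41022×21.9 + 0.007991×21.9² − 7.7774×10⁻⁵×21.9³ = 8.684 mg/L.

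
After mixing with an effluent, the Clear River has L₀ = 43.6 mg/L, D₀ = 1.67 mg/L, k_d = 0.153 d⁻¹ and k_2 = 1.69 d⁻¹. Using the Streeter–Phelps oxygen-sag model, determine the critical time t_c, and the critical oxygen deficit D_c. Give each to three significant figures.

t_c ≈ 1.25 d; D_c ≈ 3.26 mg/L

t_c = [1/(k_2−k_d)] ln[(k_2/k_d)(1 − D₀(k_2−k_d)/(k_d L₀))]
= [1/(1.69−0.153)] ln[(1.69/0.153)(1 − 1.67×1.537/(0.153×43.6))]
= (1/1.537) ln[11.05 × 0.6152] = 0.6506 × ln(6.796) = 0.6506 × 1.916 = 1.247 d.
D_c = (k_d/k_2) L₀ e^(−k_d t_c) = (0.153/1.69) × 43.6 × e^(−0.153×1.247) = 0.09053 × 43.6 × 0.8263 = 3.262 mg/L.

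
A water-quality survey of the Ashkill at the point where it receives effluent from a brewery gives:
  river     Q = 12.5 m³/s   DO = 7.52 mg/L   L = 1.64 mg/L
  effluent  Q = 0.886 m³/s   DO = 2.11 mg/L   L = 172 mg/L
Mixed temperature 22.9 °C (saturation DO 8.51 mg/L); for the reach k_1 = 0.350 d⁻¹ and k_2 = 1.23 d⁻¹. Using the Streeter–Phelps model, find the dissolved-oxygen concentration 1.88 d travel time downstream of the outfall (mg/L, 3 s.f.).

DO ≈ 6.22 mg/L

Mixed DO = (12.5×7.52 + 0.886×2.11)/(12.5+0.886) = 95.87/13.39 = 7.162 mg/L.
Mixed L₀ = (12.5×1.64 + 0.886×172)/(13.39) = 172.9/13.39 = 12.92 mg/L.
Initial deficit D₀ = C_s − DO₀ = 8.51 − 7.162 = 1.348 mg/L.
D(1.88) = [0.350×12.92/(1.23−0.350)](e^(−0.350×1.88) − e^(−1.23×1.88)) + 1.348 e^(−1.23×1.88)
= 5.137 × (0.5179 − 0.09902) + 1.348 × 0.09902 = 2.285 mg/L.
DO = 8.51 − 2.285 = 6.225 mg/L.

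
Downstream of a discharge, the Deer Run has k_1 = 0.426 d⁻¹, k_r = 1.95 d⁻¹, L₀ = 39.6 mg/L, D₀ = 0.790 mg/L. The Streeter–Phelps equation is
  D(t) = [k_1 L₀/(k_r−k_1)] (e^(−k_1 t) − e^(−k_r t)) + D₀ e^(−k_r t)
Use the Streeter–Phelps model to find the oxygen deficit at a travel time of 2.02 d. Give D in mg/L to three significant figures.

D ≈ 4.48 mg/L

k_1 L₀/(k_r−k_1) = 0.426×39.6/(1.95−0.426) = 16.87/1.524 = 11.07 mg/L.
e^(−k_1 t) = e^(−0.426×2.020) = 0.4229; e^(−k_r t) = e^(−1.95×2.020) = 0.01947.
D = 11.07 × (0.4229 − 0.01947) + 0.790 × 0.01947 = 4.466 + 0.01538 = 4.482 mg/L.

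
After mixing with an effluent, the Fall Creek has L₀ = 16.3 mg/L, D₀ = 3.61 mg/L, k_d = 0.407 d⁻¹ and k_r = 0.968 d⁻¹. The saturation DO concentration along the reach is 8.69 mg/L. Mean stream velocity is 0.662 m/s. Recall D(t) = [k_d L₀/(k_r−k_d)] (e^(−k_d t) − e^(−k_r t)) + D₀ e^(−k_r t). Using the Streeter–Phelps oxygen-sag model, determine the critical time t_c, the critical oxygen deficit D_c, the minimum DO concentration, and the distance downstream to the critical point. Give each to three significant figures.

t_c ≈ 0.895 d; D_c ≈ 4.76 mg/L; min DO ≈ 3.93 mg/L; x_c ≈ 51.2 km

t_c = [1/(k_r−k_d)] ln[(k_r/k_d)(1 − D₀(k_r−k_d)/(k_d L₀))]
= [1/(0.968−0.407)] ln[(0.968/0.407)(1 − 3.61×0.5610/(0.407×16.3))]
= (1/0.5610) ln[2.378 × 0.6947] = 1.783 × ln(1.652) = 1.783 × 0.5022 = 0.8952 d.
L(t_c) = L₀ e^(−k_d t_c) = 16.3 × 0.6947 = 11.32 mg/L, and at the critical point k_r D_c = k_d L, so D_c = (0.407/0.968) × 11.32 = 4.761 mg/L.
Minimum DO = C_s − D_c = 8.69 − 4.761 = 3.929 mg/L.
x_c = v t_c = 0.662 m/s × 0.8952 d × 86400 s/d = 51200 m ≈ 51.2 km.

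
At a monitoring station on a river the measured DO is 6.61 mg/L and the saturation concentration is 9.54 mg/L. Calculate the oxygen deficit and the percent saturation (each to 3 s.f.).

D ≈ 2.93 mg/L; 69.3 % saturation

D = C_s − C = 9.54 − 6.61 = 2.93 mg/L.
% saturation = 6.61/9.54 × 100 = 69.3 %.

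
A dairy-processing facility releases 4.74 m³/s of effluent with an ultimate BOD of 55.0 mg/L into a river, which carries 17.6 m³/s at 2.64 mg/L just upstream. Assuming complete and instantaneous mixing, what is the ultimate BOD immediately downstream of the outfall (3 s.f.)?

Flow-weighted mixing: C = (Q_r C_r + Q_w C_w)/(Q_r + Q_w)
= (17.6×2.64 + 4.74×55.0)/(17.6 + 4.74) = 307.2/22.34 = 13.75 mg/L.

13.7 mg/L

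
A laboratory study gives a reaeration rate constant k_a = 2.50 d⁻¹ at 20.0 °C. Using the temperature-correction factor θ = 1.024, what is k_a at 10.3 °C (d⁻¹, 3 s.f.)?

k_a(T₂) = k_a(T₁) · θ^(T₂−T₁) = 2.50 × 1.024^(10.3−20.0)
= 2.50 × 1.024^-9.70 = 2.50 × 0.7945 = 1.986 d⁻¹.

k_a ≈ 1.99 d⁻¹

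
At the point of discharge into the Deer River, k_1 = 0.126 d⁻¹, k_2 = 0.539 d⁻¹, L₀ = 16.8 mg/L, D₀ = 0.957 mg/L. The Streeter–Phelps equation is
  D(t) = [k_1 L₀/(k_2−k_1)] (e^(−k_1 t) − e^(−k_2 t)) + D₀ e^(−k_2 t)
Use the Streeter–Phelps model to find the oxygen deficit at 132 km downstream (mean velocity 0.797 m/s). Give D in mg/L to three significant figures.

D ≈ 2.54 mg/L

Travel time t = x/v = 132 km / (0.797 m/s) = 132000 m / 0.797 m/s = 165600 s = 1.917 d.
k_1 L₀/(k_2−k_1) = 0.126×16.8/(0.539−0.126) = 2.117/0.4130 = 5.125 mg/L.
e^(−k_1 t) = e^(−0.126×1.917) = 0.7854; e^(−k_2 t) = e^(−0.539×1.917) = 0.3559.
D = 5.125 × (0.7854 − 0.3559) + 0.957 × 0.3559 = 2.202 + 0.3406 = 2.542 mg/L.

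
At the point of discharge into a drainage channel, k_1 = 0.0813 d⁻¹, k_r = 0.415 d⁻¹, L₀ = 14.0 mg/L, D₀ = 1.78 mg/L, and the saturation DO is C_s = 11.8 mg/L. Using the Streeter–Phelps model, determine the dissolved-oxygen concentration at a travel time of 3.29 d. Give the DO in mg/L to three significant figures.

DO ≈ 9.61 mg/L

k_1 L₀/(k_r−k_1) = 0.0813×14.0/(0.415−0.0813) = 1.138/0.3337 = 3.411 mg/L.
e^(−k_1 t) = e^(−0.0813×3.290) = 0.7653; e^(−k_r t) = e^(−0.415×3.290) = 0.2553.
D = 3.411 × (0.7653 − 0.2553) + 1.78 × 0.2553 = 1.740 + 0.4544 = 2.194 mg/L.
DO = C_s − D = 11.8 − 2.194 = 9.606 mg/L.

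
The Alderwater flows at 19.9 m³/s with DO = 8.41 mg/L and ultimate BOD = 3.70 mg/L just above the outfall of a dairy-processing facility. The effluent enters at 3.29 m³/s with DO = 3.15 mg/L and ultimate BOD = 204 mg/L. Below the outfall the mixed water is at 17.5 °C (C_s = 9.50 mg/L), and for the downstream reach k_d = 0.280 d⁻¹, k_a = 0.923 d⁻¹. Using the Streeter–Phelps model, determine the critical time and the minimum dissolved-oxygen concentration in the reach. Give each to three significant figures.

t_c ≈ 1.64 d; minimum DO ≈ 3.34 mg/L

Mixed DO = (19.9×8.41 + 3.29×3.15)/(19.9+3.29) = 177.7/23.19 = 7.664 mg/L.
Mixed L₀ = (19.9×3.70 + 3.29×204)/(23.19) = 744.8/23.19 = 32.12 mg/L.
Initial deficit D₀ = C_s − DO₀ = 9.50 − 7.664 = 1.836 mg/L.
t_c = (1/0.6430) ln[(0.923/0.280)(1 − 1.836×0.6430/(0.280×32.12))] = 1.555 × ln(2.864) = 1.636 d.
D_c = (0.280/0.923) × 32.12 × e^(−0.280×1.636) = 0.3034 × 32.12 × 0.6325 = 6.162 mg/L.
Minimum DO = 9.50 − 6.162 = 3.338 mg/L.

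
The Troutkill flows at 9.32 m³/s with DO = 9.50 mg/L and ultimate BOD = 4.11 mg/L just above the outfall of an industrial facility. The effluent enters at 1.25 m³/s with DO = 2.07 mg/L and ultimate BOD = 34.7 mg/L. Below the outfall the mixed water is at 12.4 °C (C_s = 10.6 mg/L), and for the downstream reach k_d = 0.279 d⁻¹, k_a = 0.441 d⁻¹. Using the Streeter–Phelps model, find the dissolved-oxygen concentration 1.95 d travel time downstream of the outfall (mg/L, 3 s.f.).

Mixed DO = (9.32×9.50 + 1.25×2.07)/(9.32+1.25) = 91.13/10.57 = 8.621 mg/L.
Mixed L₀ = (9.32×4.11 + 1.25×34.7)/(10.57) = 81.68/10.57 = 7.728 mg/L.
Initial deficit D₀ = C_s − DO₀ = 10.6 − 8.621 = 1.979 mg/L.
D(1.95) = [0.279×7.728/(0.441−0.279)](e^(−0.279×1.95) − e^(−0.441×1.95)) + 1.979 e^(−0.441×1.95)
= 13.31 × (0.5804 − 0.4232) + 1.979 × 0.4232 = 2.930 mg/L.
DO = 10.6 − 2.930 = 7.670 mg/L.

DO ≈ 7.67 mg/L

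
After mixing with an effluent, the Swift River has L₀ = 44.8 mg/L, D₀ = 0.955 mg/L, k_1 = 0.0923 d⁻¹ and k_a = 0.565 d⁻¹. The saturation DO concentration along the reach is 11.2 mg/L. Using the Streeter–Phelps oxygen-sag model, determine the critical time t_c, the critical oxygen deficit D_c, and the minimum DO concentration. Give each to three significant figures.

With k_a/k_1 = 6.121 and 1 − D₀(k_a−k_1)/(k_1 L₀) = 0.8908,
t_c = ln(6.121 × 0.8908) / (0.565 − 0.0923) = ln(5.453) / 0.4727 = 1.696/0.4727 = 3.588 d.
D_c = (k_1/k_a) L₀ e^(−k_1 t_c) = (0.0923/0.565) × 44.8 × e^(−0.0923×3.588) = 0.1634 × 44.8 × 0.7181 = 5.255 mg/L.
Minimum DO = C_s − D_c = 11.2 − 5.255 = 5.945 mg/L.

t_c ≈ 3.59 d; D_c ≈ 5.26 mg/L; min DO ≈ 5.94 mg/L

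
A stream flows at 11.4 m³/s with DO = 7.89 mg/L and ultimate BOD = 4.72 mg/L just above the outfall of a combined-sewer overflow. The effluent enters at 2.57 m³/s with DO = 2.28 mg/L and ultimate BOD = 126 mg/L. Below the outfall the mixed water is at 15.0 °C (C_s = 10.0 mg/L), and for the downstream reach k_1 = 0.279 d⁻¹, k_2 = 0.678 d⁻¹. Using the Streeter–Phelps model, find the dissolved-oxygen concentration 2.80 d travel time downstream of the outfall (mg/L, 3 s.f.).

Mixed DO = (11.4×7.89 + 2.57×2.28)/(11.4+2.57) = 95.81/13.97 = 6.858 mg/L.
Mixed L₀ = (11.4×4.72 + 2.57×126)/(13.97) = 377.6/13.97 = 27.03 mg/L.
Initial deficit D₀ = C_s − DO₀ = 10.0 − 6.858 = 3.142 mg/L.
D(2.80) = [0.279×27.03/(0.678−0.279)](e^(−0.279×2.80) − e^(−0.678×2.80)) + 3.142 e^(−0.678×2.80)
= 18.90 × (0.4579 − 0.1498) + 3.142 × 0.1498 = 6.293 mg/L.
DO = 10.0 − 6.293 = 3.707 mg/L.

DO ≈ 3.71 mg/L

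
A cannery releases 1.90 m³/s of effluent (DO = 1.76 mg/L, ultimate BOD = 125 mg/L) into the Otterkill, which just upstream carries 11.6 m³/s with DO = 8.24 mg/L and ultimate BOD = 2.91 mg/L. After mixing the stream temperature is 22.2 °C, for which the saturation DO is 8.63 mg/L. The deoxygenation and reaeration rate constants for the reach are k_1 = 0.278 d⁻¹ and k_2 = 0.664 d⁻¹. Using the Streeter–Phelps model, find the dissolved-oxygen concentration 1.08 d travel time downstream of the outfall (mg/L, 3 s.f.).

DO ≈ 4.34 mg/L

Mixed DO = (11.6×8.24 + 1.90×1.76)/(11.6+1.90) = 98.93/13.50 = 7.328 mg/L.
Mixed L₀ = (11.6×2.91 + 1.90×125)/(13.50) = 271.3/13.50 = 20.09 mg/L.
Initial deficit D₀ = C_s − DO₀ = 8.63 − 7.328 = 1.302 mg/L.
D(1.08) = [0.278×20.09/(0.664−0.278)](e^(−0.278×1.08) − e^(−0.664×1.08)) + 1.302 e^(−0.664×1.08)
= 14.47 × (0.7406 − 0.4882) + 1.302 × 0.4882 = 4.289 mg/L.
DO = 8.63 − 4.289 = 4.341 mg/L.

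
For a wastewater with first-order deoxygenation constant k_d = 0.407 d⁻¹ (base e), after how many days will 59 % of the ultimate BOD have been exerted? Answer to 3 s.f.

t ≈ 2.19 d

y/L₀ = 1 − e^(−k_d t) = 0.59 ⇒ e^(−k_d t) = 0.410
t = −ln(0.410) / 0.407 = 0.8916 / 0.407 = 2.191 d.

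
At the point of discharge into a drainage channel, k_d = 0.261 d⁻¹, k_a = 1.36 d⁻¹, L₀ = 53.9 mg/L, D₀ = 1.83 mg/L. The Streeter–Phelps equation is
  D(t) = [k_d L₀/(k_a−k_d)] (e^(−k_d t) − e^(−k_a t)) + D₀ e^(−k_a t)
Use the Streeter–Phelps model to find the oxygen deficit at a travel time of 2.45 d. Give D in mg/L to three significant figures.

k_d L₀/(k_a−k_d) = 0.261×53.9/(1.36−0.261) = 14.07/1.099 = 12.80 mg/L.
e^(−k_d t) = e^(−0.261×2.450) = 0.5276; e^(−k_a t) = e^(−1.36×2.450) = 0.03572.
D = 12.80 × (0.5276 − 0.03572) + 1.83 × 0.03572 = 6.296 + 0.06537 = 6.362 mg/L.

D ≈ 6.36 mg/L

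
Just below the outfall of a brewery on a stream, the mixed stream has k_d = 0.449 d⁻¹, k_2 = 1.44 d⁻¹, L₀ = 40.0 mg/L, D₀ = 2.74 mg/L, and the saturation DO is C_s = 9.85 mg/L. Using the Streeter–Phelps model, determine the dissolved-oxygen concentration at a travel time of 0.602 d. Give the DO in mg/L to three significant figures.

DO ≈ 2.48 mg/L

k_d L₀/(k_2−k_d) = 0.449×40.0/(1.44−0.449) = 17.96/0.9910 = 18.12 mg/L.
e^(−k_d t) = e^(−0.449×0.6020) = 0.7632; e^(−k_2 t) = e^(−1.44×0.6020) = 0.4203.
D = 18.12 × (0.7632 − 0.4203) + 2.74 × 0.4203 = 6.214 + 1.152 = 7.366 mg/L.
DO = C_s − D = 9.85 − 7.366 = 2.484 mg/L.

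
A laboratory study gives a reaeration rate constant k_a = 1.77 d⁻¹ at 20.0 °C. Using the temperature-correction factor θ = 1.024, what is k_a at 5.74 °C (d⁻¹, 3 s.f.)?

k_a(T₂) = k_a(T₁) · θ^(T₂−T₁) = 1.77 × 1.024^(5.74−20.0)
= 1.77 × 1.024^-14.3 = 1.77 × 0.7131 = 1.262 d⁻¹.

k_a ≈ 1.26 d⁻¹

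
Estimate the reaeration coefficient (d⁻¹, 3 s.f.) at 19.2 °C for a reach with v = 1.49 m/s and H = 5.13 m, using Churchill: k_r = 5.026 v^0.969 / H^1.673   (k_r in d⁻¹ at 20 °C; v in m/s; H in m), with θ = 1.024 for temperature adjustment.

k_r(20) = 5.026 × 1.49^0.969 / 5.13^1.673 = 5.026 × 1.472 / 15.42 = 0.4797 d⁻¹.
k_r(19.2) = 0.4797 × 1.024^(19.2−20) = 0.4797 × 0.9812 = 0.4707 d⁻¹.

k_r ≈ 0.471 d⁻¹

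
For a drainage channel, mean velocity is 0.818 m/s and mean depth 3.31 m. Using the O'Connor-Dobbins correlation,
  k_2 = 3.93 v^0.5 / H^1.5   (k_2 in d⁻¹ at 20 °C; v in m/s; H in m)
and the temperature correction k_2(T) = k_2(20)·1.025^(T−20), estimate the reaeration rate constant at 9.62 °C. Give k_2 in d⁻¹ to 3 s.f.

k_2(20) = 3.93 × 0.818^0.5 / 3.31^1.5 = 3.93 × 0.9044 / 6.022 = 0.5902 d⁻¹.
k_2(9.62) = 0.5902 × 1.025^(9.62−20) = 0.5902 × 0.7739 = 0.4568 d⁻¹.

k_2 ≈ 0.457 d⁻¹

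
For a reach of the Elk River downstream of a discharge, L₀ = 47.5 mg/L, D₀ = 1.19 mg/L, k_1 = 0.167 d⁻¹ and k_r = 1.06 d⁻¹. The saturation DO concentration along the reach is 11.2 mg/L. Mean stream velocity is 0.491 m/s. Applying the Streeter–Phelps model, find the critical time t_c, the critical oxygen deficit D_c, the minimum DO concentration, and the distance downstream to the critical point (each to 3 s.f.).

t_c ≈ 1.91 d; D_c ≈ 5.44 mg/L; min DO ≈ 5.76 mg/L; x_c ≈ 81.0 km

t_c = [1/(k_r−k_1)] ln[(k_r/k_1)(1 − D₀(k_r−k_1)/(k_1 L₀))]
= [1/(1.06−0.167)] ln[(1.06/0.167)(1 − 1.19×0.8930/(0.167×47.5))]
= (1/0.8930) ln[6.347 × 0.8660] = 1.120 × ln(5.497) = 1.120 × 1.704 = 1.908 d.
D_c = (k_1/k_r) L₀ e^(−k_1 t_c) = (0.167/1.06) × 47.5 × e^(−0.167×1.908) = 0.1575 × 47.5 × 0.7271 = 5.441 mg/L.
Minimum DO = C_s − D_c = 11.2 − 5.441 = 5.759 mg/L.
x_c = v t_c = 0.491 m/s × 1.908 d × 86400 s/d = 80960 m ≈ 81.0 km.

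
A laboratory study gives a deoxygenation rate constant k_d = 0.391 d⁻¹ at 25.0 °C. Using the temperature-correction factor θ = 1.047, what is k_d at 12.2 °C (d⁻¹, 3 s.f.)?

k_d(T₂) = k_d(T₁) · θ^(T₂−T₁) = 0.391 × 1.047^(12.2−25.0)
= 0.391 × 1.047^-12.8 = 0.391 × 0.5555 = 0.2172 d⁻¹.

k_d ≈ 0.217 d⁻¹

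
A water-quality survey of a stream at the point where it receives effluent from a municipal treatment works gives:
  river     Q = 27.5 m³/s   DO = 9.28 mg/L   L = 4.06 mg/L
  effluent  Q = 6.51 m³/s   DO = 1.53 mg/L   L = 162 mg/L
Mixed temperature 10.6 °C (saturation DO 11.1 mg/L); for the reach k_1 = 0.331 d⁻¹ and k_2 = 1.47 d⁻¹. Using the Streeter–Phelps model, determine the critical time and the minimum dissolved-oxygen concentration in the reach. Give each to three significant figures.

Mixed DO = (27.5×9.28 + 6.51×1.53)/(27.5+6.51) = 265.2/34.01 = 7.797 mg/L.
Mixed L₀ = (27.5×4.06 + 6.51×162)/(34.01) = 1166/34.01 = 34.29 mg/L.
Initial deficit D₀ = C_s − DO₀ = 11.1 − 7.797 = 3.303 mg/L.
t_c = (1/1.139) ln[(1.47/0.331)(1 − 3.303×1.139/(0.331×34.29))] = 0.8780 × ln(2.969) = 0.9554 d.
D_c = (0.331/1.47) × 34.29 × e^(−0.331×0.9554) = 0.2252 × 34.29 × 0.7289 = 5.628 mg/L.
Minimum DO = 11.1 − 5.628 = 5.472 mg/L.

t_c ≈ 0.955 d; minimum DO ≈ 5.47 mg/L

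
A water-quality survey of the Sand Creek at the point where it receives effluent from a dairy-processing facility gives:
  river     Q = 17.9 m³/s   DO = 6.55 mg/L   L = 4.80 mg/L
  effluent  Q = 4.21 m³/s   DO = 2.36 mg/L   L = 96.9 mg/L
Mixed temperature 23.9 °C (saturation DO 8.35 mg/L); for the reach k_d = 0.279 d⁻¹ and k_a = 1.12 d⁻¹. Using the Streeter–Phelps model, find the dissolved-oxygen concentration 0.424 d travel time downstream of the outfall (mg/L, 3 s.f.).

Mixed DO = (17.9×6.55 + 4.21×2.36)/(17.9+4.21) = 127.2/22.11 = 5.752 mg/L.
Mixed L₀ = (17.9×4.80 + 4.21×96.9)/(22.11) = 493.9/22.11 = 22.34 mg/L.
Initial deficit D₀ = C_s − DO₀ = 8.35 − 5.752 = 2.598 mg/L.
D(0.424) = [0.279×22.34/(1.12−0.279)](e^(−0.279×0.424) − e^(−1.12×0.424)) + 2.598 e^(−1.12×0.424)
= 7.410 × (0.8884 − 0.6220) + 2.598 × 0.6220 = 3.590 mg/L.
DO = 8.35 − 3.590 = 4.760 mg/L.

DO ≈ 4.76 mg/L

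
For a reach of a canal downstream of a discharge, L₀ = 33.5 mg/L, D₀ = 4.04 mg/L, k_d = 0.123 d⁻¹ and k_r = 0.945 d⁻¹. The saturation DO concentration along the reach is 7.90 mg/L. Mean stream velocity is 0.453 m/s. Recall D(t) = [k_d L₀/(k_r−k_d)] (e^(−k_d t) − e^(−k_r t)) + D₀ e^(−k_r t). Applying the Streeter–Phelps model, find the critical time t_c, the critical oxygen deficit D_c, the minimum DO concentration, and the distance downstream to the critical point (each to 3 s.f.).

With k_r/k_d = 7.683 and 1 − D₀(k_r−k_d)/(k_d L₀) = 0.1941,
t_c = ln(7.683 × 0.1941) / (0.945 − 0.123) = ln(1.491) / 0.8220 = 0.3994/0.8220 = 0.4859 d.
D_c = (k_d/k_r) L₀ e^(−k_d t_c) = (0.123/0.945) × 33.5 × e^(−0.123×0.4859) = 0.1302 × 33.5 × 0.9420 = 4.107 mg/L.
Minimum DO = C_s − D_c = 7.90 − 4.107 = 3.793 mg/L.
x_c = v t_c = 0.453 m/s × 0.4859 d × 86400 s/d = 19020 m ≈ 19.0 km.

t_c ≈ 0.486 d; D_c ≈ 4.11 mg/L; min DO ≈ 3.79 mg/L; x_c ≈ 19.0 km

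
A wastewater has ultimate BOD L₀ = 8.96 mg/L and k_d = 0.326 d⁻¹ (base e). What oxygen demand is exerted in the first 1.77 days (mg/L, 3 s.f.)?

y_t = L₀(1 − e^(−k_d t)) = 8.96 × (1 − e^(−0.326×1.77))
= 8.96 × (1 − 0.5616) = 8.96 × 0.4384 = 3.928 mg/L.

y ≈ 3.93 mg/L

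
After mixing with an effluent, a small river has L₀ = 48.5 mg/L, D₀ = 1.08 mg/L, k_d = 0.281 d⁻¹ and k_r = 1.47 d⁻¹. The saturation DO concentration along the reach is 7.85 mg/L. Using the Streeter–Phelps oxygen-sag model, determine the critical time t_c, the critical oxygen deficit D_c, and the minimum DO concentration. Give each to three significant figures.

t_c ≈ 1.31 d; D_c ≈ 6.42 mg/L; min DO ≈ 1.43 mg/L

With k_r/k_d = 5.231 and 1 − D₀(k_r−k_d)/(k_d L₀) = 0.9058,
t_c = ln(5.231 × 0.9058) / (1.47 − 0.281) = ln(4.738) / 1.189 = 1.556/1.189 = 1.308 d.
D_c = (k_d/k_r) L₀ e^(−k_d t_c) = (0.281/1.47) × 48.5 × e^(−0.281×1.308) = 0.1912 × 48.5 × 0.6924 = 6.419 mg/L.
Minimum DO = C_s − D_c = 7.85 − 6.419 = 1.431 mg/L.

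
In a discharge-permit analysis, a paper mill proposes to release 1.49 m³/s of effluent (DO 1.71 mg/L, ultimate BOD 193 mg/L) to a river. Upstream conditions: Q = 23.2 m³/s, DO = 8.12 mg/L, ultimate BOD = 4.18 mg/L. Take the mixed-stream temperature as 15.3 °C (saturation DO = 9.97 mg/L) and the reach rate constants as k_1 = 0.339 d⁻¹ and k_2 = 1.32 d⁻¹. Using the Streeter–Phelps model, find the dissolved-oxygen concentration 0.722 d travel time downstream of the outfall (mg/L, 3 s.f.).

Mixed DO = (23.2×8.12 + 1.49×1.71)/(23.2+1.49) = 190.9/24.69 = 7.733 mg/L.
Mixed L₀ = (23.2×4.18 + 1.49×193)/(24.69) = 384.5/24.69 = 15.57 mg/L.
Initial deficit D₀ = C_s − DO₀ = 9.97 − 7.733 = 2.237 mg/L.
D(0.722) = [0.339×15.57/(1.32−0.339)](e^(−0.339×0.722) − e^(−1.32×0.722)) + 2.237 e^(−1.32×0.722)
= 5.382 × (0.7829 − 0.3856) + 2.237 × 0.3856 = 3.001 mg/L.
DO = 9.97 − 3.001 = 6.969 mg/L.

DO ≈ 6.97 mg/L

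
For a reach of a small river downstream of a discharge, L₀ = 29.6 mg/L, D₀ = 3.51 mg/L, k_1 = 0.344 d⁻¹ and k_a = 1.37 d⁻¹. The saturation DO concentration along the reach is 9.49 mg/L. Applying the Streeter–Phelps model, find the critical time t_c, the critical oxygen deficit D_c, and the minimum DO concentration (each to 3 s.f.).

At the critical point dD/dt = 0, so k_1 L₀ e^(−k_1 t) = k_a D. Substituting D(t) from the Streeter–Phelps equation and solving for t gives
t_c = ln[(k_a/k_1)(1 − D₀(k_a−k_1)/(k_1 L₀))] / (k_a−k_1).
Here k_a−k_1 = 1.026 d⁻¹ and 1 − D₀(k_a−k_1)/(k_1 L₀) = 1 − 3.51×1.026/(0.344×29.6) = 0.6463, so
t_c = ln(3.983 × 0.6463) / 1.026 = 0.9455 / 1.026 = 0.9215 d.
D_c = (k_1/k_a) L₀ e^(−k_1 t_c) = (0.344/1.37) × 29.6 × e^(−0.344×0.9215) = 0.2511 × 29.6 × 0.7283 = 5.413 mg/L.
Minimum DO = C_s − D_c = 9.49 − 5.413 = 4.077 mg/L.

t_c ≈ 0.922 d; D_c ≈ 5.41 mg/L; min DO ≈ 4.08 mg/L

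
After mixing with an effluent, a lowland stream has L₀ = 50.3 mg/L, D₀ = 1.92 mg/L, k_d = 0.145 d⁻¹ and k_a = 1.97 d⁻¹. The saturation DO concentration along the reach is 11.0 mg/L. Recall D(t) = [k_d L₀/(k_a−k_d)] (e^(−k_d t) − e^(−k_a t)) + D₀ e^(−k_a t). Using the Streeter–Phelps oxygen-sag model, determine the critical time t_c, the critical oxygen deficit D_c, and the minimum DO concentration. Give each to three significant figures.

t_c = [1/(k_a−k_d)] ln[(k_a/k_d)(1 − D₀(k_a−k_d)/(k_d L₀))]
= [1/(1.97−0.145)] ln[(1.97/0.145)(1 − 1.92×1.825/(0.145×50.3))]
= (1/1.825) ln[13.59 × 0.5196] = 0.5479 × ln(7.059) = 0.5479 × 1.954 = 1.071 d.
D_c = (k_d/k_a) L₀ e^(−k_d t_c) = (0.145/1.97) × 50.3 × e^(−0.145×1.071) = 0.07360 × 50.3 × 0.8562 = 3.170 mg/L.
Minimum DO = C_s − D_c = 11.0 − 3.170 = 7.830 mg/L.

t_c ≈ 1.07 d; D_c ≈ 3.17 mg/L; min DO ≈ 7.83 mg/L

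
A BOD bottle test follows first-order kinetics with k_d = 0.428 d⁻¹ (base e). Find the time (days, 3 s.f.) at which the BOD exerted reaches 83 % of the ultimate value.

t ≈ 4.14 d

y/L₀ = 1 − e^(−k_d t) = 0.83 ⇒ e^(−k_d t) = 0.170
t = −ln(0.170) / 0.428 = 1.772 / 0.428 = 4.140 d.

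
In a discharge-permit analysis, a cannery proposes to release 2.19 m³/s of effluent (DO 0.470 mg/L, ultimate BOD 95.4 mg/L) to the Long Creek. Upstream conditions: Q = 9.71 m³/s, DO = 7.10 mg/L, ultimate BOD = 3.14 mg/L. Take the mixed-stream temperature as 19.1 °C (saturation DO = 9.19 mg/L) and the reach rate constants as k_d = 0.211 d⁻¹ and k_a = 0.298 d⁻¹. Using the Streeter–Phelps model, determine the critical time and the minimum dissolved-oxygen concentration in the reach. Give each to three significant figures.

Mixed DO = (9.71×7.10 + 2.19×0.470)/(9.71+2.19) = 69.97/11.90 = 5.880 mg/L.
Mixed L₀ = (9.71×3.14 + 2.19×95.4)/(11.90) = 239.4/11.90 = 20.12 mg/L.
Initial deficit D₀ = C_s − DO₀ = 9.19 − 5.880 = 3.310 mg/L.
t_c = (1/0.08700) ln[(0.298/0.211)(1 − 3.310×0.08700/(0.211×20.12))] = 11.49 × ln(1.317) = 3.161 d.
D_c = (0.211/0.298) × 20.12 × e^(−0.211×3.161) = 0.7081 × 20.12 × 0.5133 = 7.312 mg/L.
Minimum DO = 9.19 − 7.312 = 1.878 mg/L.

t_c ≈ 3.16 d; minimum DO ≈ 1.88 mg/L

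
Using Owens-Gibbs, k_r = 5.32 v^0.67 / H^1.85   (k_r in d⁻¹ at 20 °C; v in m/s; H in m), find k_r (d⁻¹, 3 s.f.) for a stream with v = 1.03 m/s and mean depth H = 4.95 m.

k_r = 5.32 × 1.03^0.67 / 4.95^1.85 = 5.32 × 1.020 / 19.28 = 0.2815 d⁻¹.

k_r ≈ 0.282 d⁻¹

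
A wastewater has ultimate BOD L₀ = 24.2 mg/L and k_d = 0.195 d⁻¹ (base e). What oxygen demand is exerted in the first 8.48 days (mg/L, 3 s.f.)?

y ≈ 19.6 mg/L

y_t = L₀(1 − e^(−k_d t)) = 24.2 × (1 − e^(−0.195×8.48))
= 24.2 × (1 − 0.1914) = 24.2 × 0.8086 = 19.57 mg/L.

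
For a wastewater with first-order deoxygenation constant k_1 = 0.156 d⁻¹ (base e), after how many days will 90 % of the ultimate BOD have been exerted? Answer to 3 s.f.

y/L₀ = 1 − e^(−k_1 t) = 0.90 ⇒ e^(−k_1 t) = 0.100
t = −ln(0.100) / 0.156 = 2.303 / 0.156 = 14.76 d.

t ≈ 14.8 d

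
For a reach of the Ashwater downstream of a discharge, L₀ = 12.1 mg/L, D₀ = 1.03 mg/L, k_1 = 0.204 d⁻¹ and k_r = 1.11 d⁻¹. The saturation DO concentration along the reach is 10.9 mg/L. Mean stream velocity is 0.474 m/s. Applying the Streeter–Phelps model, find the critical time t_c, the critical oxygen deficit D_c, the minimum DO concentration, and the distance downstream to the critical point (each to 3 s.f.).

t_c ≈ 1.35 d; D_c ≈ 1.69 mg/L; min DO ≈ 9.21 mg/L; x_c ≈ 55.1 km

With k_r/k_1 = 5.441 and 1 − D₀(k_r−k_1)/(k_1 L₀) = 0.6219,
t_c = ln(5.441 × 0.6219) / (1.11 − 0.204) = ln(3.384) / 0.9060 = 1.219/0.9060 = 1.346 d.
D_c = (k_1/k_r) L₀ e^(−k_1 t_c) = (0.204/1.11) × 12.1 × e^(−0.204×1.346) = 0.1838 × 12.1 × 0.7600 = 1.690 mg/L.
Minimum DO = C_s − D_c = 10.9 − 1.690 = 9.210 mg/L.
x_c = v t_c = 0.474 m/s × 1.346 d × 86400 s/d = 55110 m ≈ 55.1 km.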